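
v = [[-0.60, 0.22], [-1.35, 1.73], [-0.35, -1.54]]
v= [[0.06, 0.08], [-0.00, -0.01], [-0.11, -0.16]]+[[-0.66, 0.14],[-1.35, 1.74],[-0.24, -1.38]]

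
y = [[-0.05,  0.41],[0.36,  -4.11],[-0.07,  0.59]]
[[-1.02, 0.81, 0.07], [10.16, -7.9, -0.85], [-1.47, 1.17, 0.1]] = y @ [[0.82, -1.84, 0.96],[-2.4, 1.76, 0.29]]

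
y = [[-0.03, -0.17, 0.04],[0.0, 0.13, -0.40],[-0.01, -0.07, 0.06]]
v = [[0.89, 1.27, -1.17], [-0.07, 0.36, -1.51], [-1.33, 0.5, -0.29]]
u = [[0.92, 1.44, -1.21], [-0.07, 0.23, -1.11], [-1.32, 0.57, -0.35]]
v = y + u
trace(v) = 0.96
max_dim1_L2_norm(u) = 2.09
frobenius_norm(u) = 2.80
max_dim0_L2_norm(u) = 1.68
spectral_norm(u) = 2.26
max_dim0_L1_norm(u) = 2.67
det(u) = 2.26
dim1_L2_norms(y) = [0.18, 0.42, 0.09]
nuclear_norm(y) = 0.59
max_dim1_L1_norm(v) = 3.33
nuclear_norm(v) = 4.59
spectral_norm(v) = 2.32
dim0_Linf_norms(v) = [1.33, 1.27, 1.51]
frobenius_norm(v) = 2.88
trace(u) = 0.80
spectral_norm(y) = 0.44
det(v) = 2.58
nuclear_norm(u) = 4.44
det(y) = -0.00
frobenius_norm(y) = 0.47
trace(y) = 0.16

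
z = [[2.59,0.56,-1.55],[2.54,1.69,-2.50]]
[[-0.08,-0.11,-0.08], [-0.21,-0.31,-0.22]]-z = [[-2.67, -0.67, 1.47], [-2.75, -2.0, 2.28]]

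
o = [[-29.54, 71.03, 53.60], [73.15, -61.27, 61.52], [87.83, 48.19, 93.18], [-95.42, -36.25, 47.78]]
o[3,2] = 47.78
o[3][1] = -36.25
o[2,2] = 93.18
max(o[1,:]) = 73.15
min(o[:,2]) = 47.78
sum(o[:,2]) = 256.08000000000004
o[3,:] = [-95.42, -36.25, 47.78]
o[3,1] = -36.25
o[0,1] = 71.03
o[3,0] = -95.42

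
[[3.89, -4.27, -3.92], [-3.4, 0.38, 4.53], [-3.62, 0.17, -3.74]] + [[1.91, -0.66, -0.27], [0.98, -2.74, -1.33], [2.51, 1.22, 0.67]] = [[5.80, -4.93, -4.19], [-2.42, -2.36, 3.2], [-1.11, 1.39, -3.07]]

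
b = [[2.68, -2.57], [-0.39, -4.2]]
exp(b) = [[16.49, -6.03], [-0.91, 0.35]]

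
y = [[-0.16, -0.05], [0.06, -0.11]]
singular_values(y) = [0.17, 0.12]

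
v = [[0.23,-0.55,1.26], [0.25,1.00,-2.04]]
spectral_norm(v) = 2.66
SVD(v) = [[-0.51, 0.86], [0.86, 0.51]] @ diag([2.65671561290638, 0.33009415647581475]) @ [[0.04, 0.43, -0.9], [0.99, 0.13, 0.10]]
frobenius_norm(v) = 2.68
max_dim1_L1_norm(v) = 3.29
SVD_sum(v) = [[-0.05, -0.59, 1.23],  [0.08, 0.98, -2.06]] + [[0.28, 0.04, 0.03], [0.17, 0.02, 0.02]]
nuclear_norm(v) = 2.99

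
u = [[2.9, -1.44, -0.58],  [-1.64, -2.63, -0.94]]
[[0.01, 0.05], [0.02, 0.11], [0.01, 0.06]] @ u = [[-0.05, -0.15, -0.05],[-0.12, -0.32, -0.12],[-0.07, -0.17, -0.06]]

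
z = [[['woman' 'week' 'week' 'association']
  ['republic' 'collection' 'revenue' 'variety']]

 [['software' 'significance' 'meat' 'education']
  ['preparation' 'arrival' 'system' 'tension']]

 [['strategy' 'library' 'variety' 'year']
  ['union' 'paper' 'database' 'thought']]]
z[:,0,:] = [['woman', 'week', 'week', 'association'], ['software', 'significance', 'meat', 'education'], ['strategy', 'library', 'variety', 'year']]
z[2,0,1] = 'library'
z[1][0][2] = 'meat'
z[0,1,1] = 'collection'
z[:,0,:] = [['woman', 'week', 'week', 'association'], ['software', 'significance', 'meat', 'education'], ['strategy', 'library', 'variety', 'year']]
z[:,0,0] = ['woman', 'software', 'strategy']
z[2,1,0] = 'union'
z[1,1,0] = 'preparation'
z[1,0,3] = 'education'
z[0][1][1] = 'collection'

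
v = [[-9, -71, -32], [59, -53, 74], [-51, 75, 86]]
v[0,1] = -71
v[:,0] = [-9, 59, -51]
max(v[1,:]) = 74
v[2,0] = -51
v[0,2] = -32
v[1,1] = -53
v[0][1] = -71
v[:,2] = [-32, 74, 86]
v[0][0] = -9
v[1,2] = 74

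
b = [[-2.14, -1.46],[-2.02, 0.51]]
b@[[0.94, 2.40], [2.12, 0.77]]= [[-5.11, -6.26], [-0.82, -4.46]]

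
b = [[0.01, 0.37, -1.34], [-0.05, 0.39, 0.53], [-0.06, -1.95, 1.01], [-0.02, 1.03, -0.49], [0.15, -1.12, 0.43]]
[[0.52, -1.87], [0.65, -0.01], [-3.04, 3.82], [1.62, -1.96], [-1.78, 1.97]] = b @[[-0.16, -0.39],[1.59, -1.43],[0.05, 1.00]]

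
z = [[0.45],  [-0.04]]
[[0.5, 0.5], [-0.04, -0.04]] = z @[[1.11, 1.1]]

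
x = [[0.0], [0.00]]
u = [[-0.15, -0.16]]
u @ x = [[0.0]]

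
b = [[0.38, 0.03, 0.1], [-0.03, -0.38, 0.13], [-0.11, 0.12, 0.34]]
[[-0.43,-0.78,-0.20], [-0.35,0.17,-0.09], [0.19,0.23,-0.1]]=b@ [[-1.17, -2.07, -0.40], [0.95, -0.25, 0.11], [-0.16, 0.1, -0.47]]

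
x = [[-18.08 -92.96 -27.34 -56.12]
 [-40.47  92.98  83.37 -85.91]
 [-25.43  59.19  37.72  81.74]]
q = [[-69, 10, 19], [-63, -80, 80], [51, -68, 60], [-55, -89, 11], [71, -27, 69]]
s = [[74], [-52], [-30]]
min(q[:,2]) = 11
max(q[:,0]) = 71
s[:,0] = [74, -52, -30]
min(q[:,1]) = -89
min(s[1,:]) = -52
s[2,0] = -30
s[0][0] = 74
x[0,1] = -92.96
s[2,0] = -30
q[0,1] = 10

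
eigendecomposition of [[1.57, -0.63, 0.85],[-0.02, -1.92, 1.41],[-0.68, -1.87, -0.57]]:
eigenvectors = [[(0.97+0j), (0.08+0.17j), (0.08-0.17j)], [-0.10+0.00j, -0.27+0.56j, -0.27-0.56j], [-0.23+0.00j, (-0.76+0j), -0.76-0.00j]]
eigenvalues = [(1.43+0j), (-1.18+1.54j), (-1.18-1.54j)]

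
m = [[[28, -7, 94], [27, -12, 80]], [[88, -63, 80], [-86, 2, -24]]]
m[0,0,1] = -7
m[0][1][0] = 27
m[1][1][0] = -86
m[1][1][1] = 2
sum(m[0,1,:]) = 95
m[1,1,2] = -24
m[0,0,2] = 94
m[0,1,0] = 27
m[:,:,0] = [[28, 27], [88, -86]]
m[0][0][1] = -7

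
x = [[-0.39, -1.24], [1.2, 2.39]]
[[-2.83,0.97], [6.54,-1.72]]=x @ [[2.42,0.32], [1.52,-0.88]]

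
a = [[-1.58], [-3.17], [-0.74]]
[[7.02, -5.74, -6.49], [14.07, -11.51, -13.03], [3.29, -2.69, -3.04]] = a @ [[-4.44, 3.63, 4.11]]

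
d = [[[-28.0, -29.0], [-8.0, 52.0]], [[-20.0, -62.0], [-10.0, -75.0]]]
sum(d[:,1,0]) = -18.0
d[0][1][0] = -8.0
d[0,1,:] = [-8.0, 52.0]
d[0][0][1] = -29.0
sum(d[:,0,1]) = -91.0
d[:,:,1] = [[-29.0, 52.0], [-62.0, -75.0]]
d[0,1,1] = 52.0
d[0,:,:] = [[-28.0, -29.0], [-8.0, 52.0]]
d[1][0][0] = -20.0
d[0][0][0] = -28.0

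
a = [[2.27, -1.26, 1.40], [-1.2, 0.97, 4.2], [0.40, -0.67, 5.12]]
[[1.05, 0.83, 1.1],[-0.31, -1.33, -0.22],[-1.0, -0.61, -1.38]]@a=[[1.83, -1.25, 10.59], [0.8, -0.75, -7.15], [-2.09, 1.59, -11.03]]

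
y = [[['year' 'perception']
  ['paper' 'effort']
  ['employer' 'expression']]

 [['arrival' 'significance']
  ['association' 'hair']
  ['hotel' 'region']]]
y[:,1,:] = [['paper', 'effort'], ['association', 'hair']]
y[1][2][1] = 'region'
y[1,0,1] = 'significance'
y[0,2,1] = 'expression'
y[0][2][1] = 'expression'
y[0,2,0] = 'employer'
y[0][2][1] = 'expression'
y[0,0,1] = 'perception'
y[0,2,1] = 'expression'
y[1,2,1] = 'region'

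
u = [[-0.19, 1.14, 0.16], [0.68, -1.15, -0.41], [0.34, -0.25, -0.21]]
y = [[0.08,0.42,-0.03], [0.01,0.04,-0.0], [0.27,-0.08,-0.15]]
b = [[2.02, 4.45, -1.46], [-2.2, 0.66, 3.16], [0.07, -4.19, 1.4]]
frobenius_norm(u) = 1.88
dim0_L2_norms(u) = [0.78, 1.64, 0.49]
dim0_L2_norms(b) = [2.99, 6.15, 3.75]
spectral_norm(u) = 1.83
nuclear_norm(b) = 11.69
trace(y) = -0.03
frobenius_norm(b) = 7.80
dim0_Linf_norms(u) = [0.68, 1.15, 0.41]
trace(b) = 4.08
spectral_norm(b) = 6.68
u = b @ y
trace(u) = -1.55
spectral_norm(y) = 0.43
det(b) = 29.91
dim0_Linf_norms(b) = [2.2, 4.45, 3.16]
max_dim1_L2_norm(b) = 5.1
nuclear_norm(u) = 2.28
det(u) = 0.01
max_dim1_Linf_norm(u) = 1.15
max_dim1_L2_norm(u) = 1.4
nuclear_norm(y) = 0.75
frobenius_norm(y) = 0.54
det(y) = 0.00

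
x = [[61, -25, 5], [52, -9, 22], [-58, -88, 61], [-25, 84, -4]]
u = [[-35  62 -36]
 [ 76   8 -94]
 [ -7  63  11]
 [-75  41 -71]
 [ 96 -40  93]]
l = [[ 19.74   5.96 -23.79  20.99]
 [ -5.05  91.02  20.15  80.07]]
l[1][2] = 20.15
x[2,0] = -58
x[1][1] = -9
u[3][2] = -71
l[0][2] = -23.79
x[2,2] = 61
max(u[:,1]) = 63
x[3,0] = -25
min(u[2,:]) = -7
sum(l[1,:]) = 186.19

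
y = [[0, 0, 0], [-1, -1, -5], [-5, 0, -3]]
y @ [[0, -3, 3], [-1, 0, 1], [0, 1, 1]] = [[0, 0, 0], [1, -2, -9], [0, 12, -18]]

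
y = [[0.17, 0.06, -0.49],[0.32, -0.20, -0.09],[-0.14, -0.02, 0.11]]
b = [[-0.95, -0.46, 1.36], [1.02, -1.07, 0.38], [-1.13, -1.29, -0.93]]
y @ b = [[0.45,0.49,0.71], [-0.41,0.18,0.44], [-0.01,-0.06,-0.3]]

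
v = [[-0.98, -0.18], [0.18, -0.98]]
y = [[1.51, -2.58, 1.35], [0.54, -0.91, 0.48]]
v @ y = [[-1.58,2.69,-1.41], [-0.26,0.43,-0.23]]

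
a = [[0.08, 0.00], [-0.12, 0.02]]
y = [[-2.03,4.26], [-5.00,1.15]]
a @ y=[[-0.16, 0.34], [0.14, -0.49]]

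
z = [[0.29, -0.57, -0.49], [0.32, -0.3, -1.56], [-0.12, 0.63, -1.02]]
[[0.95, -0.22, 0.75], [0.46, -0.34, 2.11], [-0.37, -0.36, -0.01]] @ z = [[0.12, -0.00, -0.89], [-0.23, 1.17, -1.85], [-0.22, 0.31, 0.75]]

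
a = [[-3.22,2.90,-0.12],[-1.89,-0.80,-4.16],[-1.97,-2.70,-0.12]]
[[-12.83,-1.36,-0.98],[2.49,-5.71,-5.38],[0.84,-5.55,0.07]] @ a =[[45.81, -33.47, 7.31], [13.37, 26.32, 24.1], [7.65, 6.69, 22.98]]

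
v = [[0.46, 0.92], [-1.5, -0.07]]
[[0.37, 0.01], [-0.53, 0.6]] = v @ [[0.34, -0.41], [0.23, 0.22]]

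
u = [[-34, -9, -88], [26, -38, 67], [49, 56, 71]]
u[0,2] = -88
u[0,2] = -88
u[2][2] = 71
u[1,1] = -38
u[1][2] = 67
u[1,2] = 67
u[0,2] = -88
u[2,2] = 71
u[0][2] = -88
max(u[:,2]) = 71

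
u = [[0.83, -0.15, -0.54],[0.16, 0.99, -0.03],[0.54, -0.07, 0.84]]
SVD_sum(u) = [[0.12, -0.22, 0.11], [-0.33, 0.58, -0.29], [0.29, -0.51, 0.26]] + [[0.76, 0.29, -0.27],[0.43, 0.16, -0.16],[0.16, 0.06, -0.06]] + [[-0.05, -0.22, -0.38], [0.06, 0.25, 0.42], [0.09, 0.38, 0.64]]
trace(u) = 2.66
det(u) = 1.01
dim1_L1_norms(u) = [1.52, 1.18, 1.45]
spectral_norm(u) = 1.01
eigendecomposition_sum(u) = [[0.41+0.28j, -0.09+0.10j, -0.26+0.40j], [(0.07-0.12j), 0.03+0.02j, (0.12+0.06j)], [0.27-0.40j, (0.1+0.09j), (0.38+0.26j)]] + [[(0.41-0.28j), (-0.09-0.1j), -0.26-0.40j], [0.07+0.12j, 0.03-0.02j, 0.12-0.06j], [0.27+0.40j, (0.1-0.09j), 0.38-0.26j]] + [[0.00+0.00j, (0.04-0j), (-0.01+0j)], [(0.03+0j), 0.93-0.00j, (-0.27+0j)], [-0.01-0.00j, -0.27+0.00j, 0.08-0.00j]]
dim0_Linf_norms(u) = [0.83, 0.99, 0.84]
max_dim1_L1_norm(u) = 1.52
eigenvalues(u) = [(0.83+0.56j), (0.83-0.56j), (1.01+0j)]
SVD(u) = [[-0.27, -0.85, -0.44], [0.72, -0.49, 0.49], [-0.63, -0.19, 0.75]] @ diag([1.0067383896373427, 1.0021925295252267, 0.9968891355583315]) @ [[-0.45, 0.80, -0.40], [-0.88, -0.34, 0.32], [0.12, 0.50, 0.86]]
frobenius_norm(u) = 1.74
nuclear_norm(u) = 3.01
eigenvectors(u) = [[0.71+0.00j, 0.71-0.00j, (-0.04+0j)], [-0.02-0.19j, (-0.02+0.19j), (-0.96+0j)], [(0.01-0.68j), 0.01+0.68j, 0.28+0.00j]]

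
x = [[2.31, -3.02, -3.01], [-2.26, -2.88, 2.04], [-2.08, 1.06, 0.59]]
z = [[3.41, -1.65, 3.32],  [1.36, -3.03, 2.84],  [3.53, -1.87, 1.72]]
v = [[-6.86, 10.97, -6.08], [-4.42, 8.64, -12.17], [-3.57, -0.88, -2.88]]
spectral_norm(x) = 5.38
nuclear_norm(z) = 10.61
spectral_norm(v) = 20.75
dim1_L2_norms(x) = [4.85, 4.19, 2.41]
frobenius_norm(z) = 7.96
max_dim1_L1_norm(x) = 8.34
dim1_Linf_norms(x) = [3.02, 2.88, 2.08]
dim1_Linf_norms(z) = [3.41, 3.03, 3.53]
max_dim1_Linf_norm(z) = 3.53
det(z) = 14.72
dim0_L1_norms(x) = [6.65, 6.96, 5.64]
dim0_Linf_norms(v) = [6.86, 10.97, 12.17]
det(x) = 25.11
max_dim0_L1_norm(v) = 21.13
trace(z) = 2.10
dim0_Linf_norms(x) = [2.31, 3.02, 3.01]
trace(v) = -1.10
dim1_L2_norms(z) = [5.04, 4.37, 4.35]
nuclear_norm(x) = 10.60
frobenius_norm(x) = 6.85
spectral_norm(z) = 7.64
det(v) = 369.95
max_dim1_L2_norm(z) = 5.04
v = x @ z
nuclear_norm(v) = 29.33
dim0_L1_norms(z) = [8.3, 6.55, 7.88]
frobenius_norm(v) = 21.64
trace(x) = 0.02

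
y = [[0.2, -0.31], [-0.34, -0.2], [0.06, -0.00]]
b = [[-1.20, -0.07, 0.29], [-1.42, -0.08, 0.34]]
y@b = [[0.20, 0.01, -0.05], [0.69, 0.04, -0.17], [-0.07, -0.0, 0.02]]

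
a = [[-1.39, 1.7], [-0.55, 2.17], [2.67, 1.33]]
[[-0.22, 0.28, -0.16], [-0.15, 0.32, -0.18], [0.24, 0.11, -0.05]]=a@[[0.11,-0.03,0.02],[-0.04,0.14,-0.08]]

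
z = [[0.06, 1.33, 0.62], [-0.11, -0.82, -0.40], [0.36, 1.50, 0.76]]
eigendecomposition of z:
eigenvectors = [[0.34, -0.15, -0.92], [-0.34, -0.41, 0.35], [0.87, 0.90, -0.18]]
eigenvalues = [0.32, 0.01, -0.33]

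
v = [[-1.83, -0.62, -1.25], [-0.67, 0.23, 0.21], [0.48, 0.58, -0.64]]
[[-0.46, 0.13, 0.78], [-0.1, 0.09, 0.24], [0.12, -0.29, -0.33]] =v@[[0.19, -0.14, -0.40], [0.1, -0.18, -0.18], [0.04, 0.19, 0.05]]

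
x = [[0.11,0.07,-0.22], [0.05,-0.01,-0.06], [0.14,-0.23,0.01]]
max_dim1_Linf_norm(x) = 0.23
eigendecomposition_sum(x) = [[(0.06+0.11j), 0.02-0.27j, -0.11+0.10j], [(0.03+0.03j), -0.01-0.09j, (-0.03+0.04j)], [0.07+0.01j, (-0.12-0.11j), 0.01+0.09j]] + [[(0.06-0.11j), (0.02+0.27j), -0.11-0.10j], [0.03-0.03j, (-0.01+0.09j), (-0.03-0.04j)], [0.07-0.01j, -0.12+0.11j, 0.01-0.09j]] + [[(-0.01-0j), 0.02+0.00j, -0.00-0.00j], [-0.00-0.00j, 0.01+0.00j, (-0-0j)], [-0.00-0.00j, (0.02+0j), (-0-0j)]]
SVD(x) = [[-0.16, 0.95, -0.27], [0.08, 0.28, 0.96], [0.98, 0.13, -0.13]] @ diag([0.2716865618420892, 0.26530259888124075, 0.0009711546139103579]) @ [[0.46, -0.88, 0.15], [0.52, 0.13, -0.85], [0.72, 0.46, 0.51]]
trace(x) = 0.11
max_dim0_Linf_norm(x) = 0.23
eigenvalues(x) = [(0.05+0.1j), (0.05-0.1j), (0.01+0j)]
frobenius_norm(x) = 0.38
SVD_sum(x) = [[-0.02, 0.04, -0.01], [0.01, -0.02, 0.0], [0.12, -0.23, 0.04]] + [[0.13, 0.03, -0.21], [0.04, 0.01, -0.06], [0.02, 0.00, -0.03]] + [[-0.00, -0.0, -0.0], [0.00, 0.0, 0.00], [-0.0, -0.00, -0.00]]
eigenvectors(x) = [[-0.82+0.00j, -0.82-0.00j, (-0.74+0j)], [-0.27+0.06j, (-0.27-0.06j), -0.46+0.00j], [(-0.3+0.39j), (-0.3-0.39j), -0.50+0.00j]]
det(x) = 0.00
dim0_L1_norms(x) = [0.3, 0.31, 0.29]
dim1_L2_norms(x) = [0.26, 0.08, 0.27]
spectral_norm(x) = 0.27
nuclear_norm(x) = 0.54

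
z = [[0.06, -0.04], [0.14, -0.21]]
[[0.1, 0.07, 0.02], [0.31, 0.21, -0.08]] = z @ [[1.18, 0.80, 0.99],[-0.69, -0.46, 1.02]]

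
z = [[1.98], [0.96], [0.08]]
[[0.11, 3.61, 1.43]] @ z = [[3.8]]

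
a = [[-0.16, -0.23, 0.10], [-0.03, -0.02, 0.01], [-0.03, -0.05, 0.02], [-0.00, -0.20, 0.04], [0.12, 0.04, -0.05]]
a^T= [[-0.16,  -0.03,  -0.03,  -0.0,  0.12], [-0.23,  -0.02,  -0.05,  -0.20,  0.04], [0.10,  0.01,  0.02,  0.04,  -0.05]]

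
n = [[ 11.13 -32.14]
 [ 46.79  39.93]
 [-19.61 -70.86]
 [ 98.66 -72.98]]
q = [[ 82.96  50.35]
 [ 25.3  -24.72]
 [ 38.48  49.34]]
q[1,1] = -24.72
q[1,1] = -24.72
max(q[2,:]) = 49.34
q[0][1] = 50.35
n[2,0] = -19.61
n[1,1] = 39.93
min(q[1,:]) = -24.72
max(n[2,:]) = -19.61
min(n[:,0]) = -19.61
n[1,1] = 39.93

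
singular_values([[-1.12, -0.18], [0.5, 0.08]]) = [1.24, 0.0]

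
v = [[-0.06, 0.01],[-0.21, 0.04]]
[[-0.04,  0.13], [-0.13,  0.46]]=v @ [[0.96, -1.98], [1.7, 1.17]]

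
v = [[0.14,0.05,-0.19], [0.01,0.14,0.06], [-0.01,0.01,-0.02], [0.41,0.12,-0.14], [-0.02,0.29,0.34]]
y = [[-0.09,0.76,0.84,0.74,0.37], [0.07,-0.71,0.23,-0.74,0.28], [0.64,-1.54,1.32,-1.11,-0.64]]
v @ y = [[-0.13, 0.36, -0.12, 0.28, 0.19], [0.05, -0.18, 0.12, -0.16, 0.00], [-0.01, 0.02, -0.03, 0.01, 0.01], [-0.12, 0.44, 0.19, 0.37, 0.27], [0.24, -0.74, 0.50, -0.61, -0.14]]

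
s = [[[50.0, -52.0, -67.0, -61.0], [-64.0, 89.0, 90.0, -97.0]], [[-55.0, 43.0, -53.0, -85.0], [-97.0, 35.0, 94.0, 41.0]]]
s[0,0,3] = -61.0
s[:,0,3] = [-61.0, -85.0]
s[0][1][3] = -97.0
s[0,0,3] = -61.0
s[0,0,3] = -61.0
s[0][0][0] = 50.0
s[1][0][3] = -85.0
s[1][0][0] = -55.0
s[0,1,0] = -64.0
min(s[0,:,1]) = -52.0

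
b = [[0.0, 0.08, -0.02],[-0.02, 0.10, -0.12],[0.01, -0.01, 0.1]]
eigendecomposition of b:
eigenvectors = [[0.99,-0.60,0.71], [0.09,-0.78,0.71], [-0.10,0.17,-0.00]]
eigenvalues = [0.01, 0.11, 0.08]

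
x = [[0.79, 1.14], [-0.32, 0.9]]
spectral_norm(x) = 1.53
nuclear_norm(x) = 2.23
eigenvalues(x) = [(0.84+0.6j), (0.84-0.6j)]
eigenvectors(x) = [[(0.88+0j), (0.88-0j)],[0.04+0.47j, 0.04-0.47j]]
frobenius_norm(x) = 1.68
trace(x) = 1.69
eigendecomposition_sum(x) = [[(0.39+0.34j), (0.57-0.8j)],[-0.16+0.22j, (0.45+0.26j)]] + [[0.39-0.34j, 0.57+0.80j],[-0.16-0.22j, 0.45-0.26j]]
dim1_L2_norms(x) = [1.39, 0.96]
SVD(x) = [[0.88, 0.48], [0.48, -0.88]] @ diag([1.5303305360025243, 0.7029853843276023]) @ [[0.35, 0.94], [0.94, -0.35]]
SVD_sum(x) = [[0.48, 1.26],  [0.26, 0.68]] + [[0.31, -0.12], [-0.58, 0.22]]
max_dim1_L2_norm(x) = 1.39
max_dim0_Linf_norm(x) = 1.14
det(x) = 1.08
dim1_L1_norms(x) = [1.93, 1.22]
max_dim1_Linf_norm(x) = 1.14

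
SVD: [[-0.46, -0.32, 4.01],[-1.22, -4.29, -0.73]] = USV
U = [[-0.23,0.97], [0.97,0.23]]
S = [4.54, 4.02]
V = [[-0.24, -0.90, -0.36], [-0.18, -0.32, 0.93]]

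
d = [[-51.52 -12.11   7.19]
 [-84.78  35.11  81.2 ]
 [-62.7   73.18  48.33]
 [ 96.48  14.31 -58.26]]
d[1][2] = 81.2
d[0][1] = -12.11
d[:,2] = [7.19, 81.2, 48.33, -58.26]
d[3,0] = 96.48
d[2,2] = 48.33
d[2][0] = -62.7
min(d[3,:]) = -58.26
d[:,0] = [-51.52, -84.78, -62.7, 96.48]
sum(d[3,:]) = 52.53000000000001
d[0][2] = 7.19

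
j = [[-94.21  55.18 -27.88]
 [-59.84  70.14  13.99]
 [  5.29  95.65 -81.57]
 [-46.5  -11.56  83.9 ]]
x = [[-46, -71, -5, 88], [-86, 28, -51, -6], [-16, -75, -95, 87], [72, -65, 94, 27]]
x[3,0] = 72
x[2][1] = -75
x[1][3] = -6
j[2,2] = -81.57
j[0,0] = -94.21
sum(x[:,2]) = -57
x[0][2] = -5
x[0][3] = 88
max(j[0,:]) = 55.18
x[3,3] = 27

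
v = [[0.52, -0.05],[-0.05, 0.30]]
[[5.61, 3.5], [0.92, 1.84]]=v @ [[11.27, 7.45], [4.94, 7.39]]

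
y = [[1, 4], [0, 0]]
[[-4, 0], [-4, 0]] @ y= [[-4, -16], [-4, -16]]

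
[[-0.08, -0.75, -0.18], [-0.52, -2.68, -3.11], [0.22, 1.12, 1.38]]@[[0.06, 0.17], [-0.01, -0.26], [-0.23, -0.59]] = [[0.04, 0.29], [0.71, 2.44], [-0.32, -1.07]]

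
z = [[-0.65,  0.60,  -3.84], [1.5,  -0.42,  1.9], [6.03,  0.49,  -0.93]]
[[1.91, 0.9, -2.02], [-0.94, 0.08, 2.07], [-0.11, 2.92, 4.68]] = z @[[-0.06, 0.44, 0.86], [-0.59, -0.07, -0.45], [-0.58, -0.32, 0.31]]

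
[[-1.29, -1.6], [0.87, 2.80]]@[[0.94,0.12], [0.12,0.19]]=[[-1.4, -0.46], [1.15, 0.64]]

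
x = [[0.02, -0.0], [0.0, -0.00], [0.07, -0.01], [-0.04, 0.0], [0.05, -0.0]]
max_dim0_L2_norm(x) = 0.1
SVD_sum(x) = [[0.02, -0.00], [0.00, 0.0], [0.07, -0.01], [-0.04, 0.0], [0.05, -0.00]] + [[0.00, 0.0], [0.0, 0.00], [-0.0, -0.0], [-0.0, -0.0], [0.0, 0.0]]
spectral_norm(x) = 0.10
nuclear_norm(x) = 0.10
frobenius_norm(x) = 0.10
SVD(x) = [[-0.21, -0.22], [0.00, 0.00], [-0.73, 0.69], [0.41, 0.43], [-0.51, -0.54]] @ diag([0.09722341800112046, 0.0068997820385434915]) @ [[-1.00, 0.07], [-0.07, -1.0]]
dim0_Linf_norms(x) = [0.07, 0.01]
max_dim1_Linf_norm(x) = 0.07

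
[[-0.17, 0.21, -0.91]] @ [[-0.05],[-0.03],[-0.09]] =[[0.08]]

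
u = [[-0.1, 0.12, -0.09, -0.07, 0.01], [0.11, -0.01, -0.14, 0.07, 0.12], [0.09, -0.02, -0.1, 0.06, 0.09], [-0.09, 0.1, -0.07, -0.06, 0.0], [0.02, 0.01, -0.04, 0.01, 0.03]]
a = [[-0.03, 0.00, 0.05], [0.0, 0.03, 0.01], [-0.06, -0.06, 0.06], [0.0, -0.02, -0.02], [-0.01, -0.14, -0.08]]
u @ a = [[0.01, 0.01, -0.01], [0.00, -0.01, -0.01], [0.00, -0.01, -0.01], [0.01, 0.01, -0.01], [0.0, -0.0, -0.0]]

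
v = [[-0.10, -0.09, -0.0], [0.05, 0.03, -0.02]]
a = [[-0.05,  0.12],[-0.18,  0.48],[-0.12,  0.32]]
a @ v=[[0.01,0.01,-0.0], [0.04,0.03,-0.01], [0.03,0.02,-0.01]]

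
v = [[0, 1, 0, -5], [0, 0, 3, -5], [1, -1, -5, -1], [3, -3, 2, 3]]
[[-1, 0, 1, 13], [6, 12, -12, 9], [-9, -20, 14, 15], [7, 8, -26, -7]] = v @ [[0, 0, -5, 0], [-1, 0, 1, -2], [2, 4, -4, -2], [0, 0, 0, -3]]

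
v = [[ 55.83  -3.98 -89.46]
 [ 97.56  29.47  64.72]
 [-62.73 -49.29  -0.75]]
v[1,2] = 64.72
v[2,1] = -49.29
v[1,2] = 64.72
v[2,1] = -49.29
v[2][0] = -62.73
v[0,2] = -89.46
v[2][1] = -49.29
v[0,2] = -89.46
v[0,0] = 55.83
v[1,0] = 97.56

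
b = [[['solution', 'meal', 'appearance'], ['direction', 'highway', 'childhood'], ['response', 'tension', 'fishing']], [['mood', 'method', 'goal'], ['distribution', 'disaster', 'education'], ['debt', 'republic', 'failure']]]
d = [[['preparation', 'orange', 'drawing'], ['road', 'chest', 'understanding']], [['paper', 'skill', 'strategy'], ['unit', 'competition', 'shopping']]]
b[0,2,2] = 'fishing'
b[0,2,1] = 'tension'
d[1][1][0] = 'unit'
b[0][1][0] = 'direction'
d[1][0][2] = 'strategy'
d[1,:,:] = [['paper', 'skill', 'strategy'], ['unit', 'competition', 'shopping']]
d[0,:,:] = [['preparation', 'orange', 'drawing'], ['road', 'chest', 'understanding']]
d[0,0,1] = 'orange'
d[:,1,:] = [['road', 'chest', 'understanding'], ['unit', 'competition', 'shopping']]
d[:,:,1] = [['orange', 'chest'], ['skill', 'competition']]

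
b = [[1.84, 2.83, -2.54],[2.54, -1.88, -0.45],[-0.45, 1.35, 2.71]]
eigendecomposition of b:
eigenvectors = [[(0.54+0j),(0.86+0j),(0.86-0j)],[(-0.81+0j),0.43-0.03j,0.43+0.03j],[0.22+0.00j,0.07-0.26j,0.07+0.26j]]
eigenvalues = [(-3.45+0j), (3.06+0.66j), (3.06-0.66j)]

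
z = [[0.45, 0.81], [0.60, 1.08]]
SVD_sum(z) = [[0.45,0.81], [0.6,1.08]] + [[0.0, -0.00], [-0.00, 0.00]]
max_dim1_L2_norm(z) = 1.24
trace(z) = 1.53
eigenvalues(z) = [0.0, 1.53]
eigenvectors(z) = [[-0.87, -0.6],[0.49, -0.8]]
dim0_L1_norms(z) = [1.05, 1.89]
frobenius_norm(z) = 1.54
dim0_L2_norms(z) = [0.75, 1.35]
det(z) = 0.00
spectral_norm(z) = 1.54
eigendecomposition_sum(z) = [[0.0,  -0.0], [-0.0,  0.0]] + [[0.45,  0.81], [0.6,  1.08]]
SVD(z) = [[-0.6, -0.80],[-0.80, 0.6]] @ diag([1.54434452114805, 0.0]) @ [[-0.49, -0.87], [-0.87, 0.49]]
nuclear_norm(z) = 1.54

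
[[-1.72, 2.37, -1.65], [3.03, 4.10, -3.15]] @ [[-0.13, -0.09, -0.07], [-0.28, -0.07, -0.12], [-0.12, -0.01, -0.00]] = [[-0.24, 0.01, -0.16],[-1.16, -0.53, -0.7]]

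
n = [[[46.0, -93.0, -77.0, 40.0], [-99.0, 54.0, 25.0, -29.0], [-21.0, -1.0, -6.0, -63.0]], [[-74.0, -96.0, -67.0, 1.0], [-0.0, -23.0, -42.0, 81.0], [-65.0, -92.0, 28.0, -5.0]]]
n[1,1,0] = -0.0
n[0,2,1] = -1.0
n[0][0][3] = 40.0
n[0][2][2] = -6.0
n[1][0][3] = 1.0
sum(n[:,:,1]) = -251.0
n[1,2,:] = [-65.0, -92.0, 28.0, -5.0]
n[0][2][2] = -6.0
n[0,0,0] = 46.0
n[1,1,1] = -23.0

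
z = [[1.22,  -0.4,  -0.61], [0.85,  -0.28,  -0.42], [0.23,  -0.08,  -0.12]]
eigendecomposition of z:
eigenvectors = [[(-0.81+0j), 0.32-0.20j, (0.32+0.2j)], [-0.57+0.00j, -0.07-0.61j, -0.07+0.61j], [(-0.15+0j), 0.70+0.00j, (0.7-0j)]]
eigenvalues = [(0.83+0j), (-0+0j), (-0-0j)]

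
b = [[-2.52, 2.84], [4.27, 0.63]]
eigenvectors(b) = [[-0.78, -0.47], [0.62, -0.88]]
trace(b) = -1.89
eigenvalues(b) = [-4.77, 2.88]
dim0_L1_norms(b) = [6.79, 3.47]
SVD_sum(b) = [[-3.05, 0.79], [3.85, -1.00]] + [[0.53, 2.05],[0.42, 1.63]]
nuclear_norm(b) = 7.78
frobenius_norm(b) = 5.75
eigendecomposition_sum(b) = [[-3.37,  1.77],[2.66,  -1.40]] + [[0.85,  1.07], [1.61,  2.03]]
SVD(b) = [[-0.62, 0.78], [0.78, 0.62]] @ diag([5.073281372377289, 2.7032602754247734]) @ [[0.97, -0.25],[0.25, 0.97]]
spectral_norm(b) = 5.07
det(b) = -13.71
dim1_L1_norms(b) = [5.36, 4.9]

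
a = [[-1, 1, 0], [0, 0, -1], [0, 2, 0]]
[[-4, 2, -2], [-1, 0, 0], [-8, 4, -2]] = a@ [[0, 0, 1], [-4, 2, -1], [1, 0, 0]]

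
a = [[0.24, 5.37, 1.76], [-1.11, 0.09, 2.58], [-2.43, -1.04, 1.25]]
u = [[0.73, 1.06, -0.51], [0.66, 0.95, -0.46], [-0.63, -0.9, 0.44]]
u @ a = [[0.24, 4.55, 3.38], [0.22, 4.11, 3.04], [-0.22, -3.92, -2.88]]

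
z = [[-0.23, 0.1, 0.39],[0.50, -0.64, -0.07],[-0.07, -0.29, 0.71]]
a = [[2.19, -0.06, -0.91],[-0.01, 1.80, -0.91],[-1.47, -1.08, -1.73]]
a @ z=[[-0.47, 0.52, 0.21],[0.97, -0.89, -0.78],[-0.08, 1.05, -1.73]]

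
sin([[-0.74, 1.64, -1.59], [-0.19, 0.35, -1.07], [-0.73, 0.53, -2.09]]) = [[-0.38,1.21,-0.77],  [0.07,0.06,-0.42],  [-0.13,-0.12,-0.64]]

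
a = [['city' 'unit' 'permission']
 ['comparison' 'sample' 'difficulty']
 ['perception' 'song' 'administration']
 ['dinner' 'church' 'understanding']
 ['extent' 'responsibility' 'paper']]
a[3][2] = 'understanding'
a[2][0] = 'perception'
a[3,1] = 'church'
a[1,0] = 'comparison'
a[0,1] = 'unit'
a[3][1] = 'church'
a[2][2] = 'administration'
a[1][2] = 'difficulty'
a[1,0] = 'comparison'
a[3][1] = 'church'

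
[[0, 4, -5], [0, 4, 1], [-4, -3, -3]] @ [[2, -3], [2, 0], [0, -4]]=[[8, 20], [8, -4], [-14, 24]]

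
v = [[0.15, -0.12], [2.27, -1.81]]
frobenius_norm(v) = 2.91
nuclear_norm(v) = 2.91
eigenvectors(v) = [[0.62, 0.07], [0.78, 1.0]]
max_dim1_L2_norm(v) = 2.9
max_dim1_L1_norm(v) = 4.08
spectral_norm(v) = 2.91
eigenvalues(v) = [-0.0, -1.66]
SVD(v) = [[-0.07, -1.00],[-1.00, 0.07]] @ diag([2.9096219521309026, 0.00030931853512489876]) @ [[-0.78, 0.62], [0.62, 0.78]]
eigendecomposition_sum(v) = [[-0.0, 0.0], [-0.0, 0.0]] + [[0.15, -0.12], [2.27, -1.81]]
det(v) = 0.00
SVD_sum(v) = [[0.15, -0.12], [2.27, -1.81]] + [[-0.00,-0.00], [0.00,0.00]]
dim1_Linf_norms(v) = [0.15, 2.27]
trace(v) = -1.66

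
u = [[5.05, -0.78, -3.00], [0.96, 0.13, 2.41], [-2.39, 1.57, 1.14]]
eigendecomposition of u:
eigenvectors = [[-0.91,-0.16,0.47], [0.02,0.81,0.82], [0.42,-0.57,0.32]]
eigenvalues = [6.44, -1.75, 1.63]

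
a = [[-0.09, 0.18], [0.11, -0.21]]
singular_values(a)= [0.31, 0.0]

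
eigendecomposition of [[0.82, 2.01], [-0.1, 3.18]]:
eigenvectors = [[-1.00, -0.66], [-0.04, -0.75]]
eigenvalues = [0.91, 3.09]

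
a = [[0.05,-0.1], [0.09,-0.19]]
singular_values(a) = [0.24, 0.0]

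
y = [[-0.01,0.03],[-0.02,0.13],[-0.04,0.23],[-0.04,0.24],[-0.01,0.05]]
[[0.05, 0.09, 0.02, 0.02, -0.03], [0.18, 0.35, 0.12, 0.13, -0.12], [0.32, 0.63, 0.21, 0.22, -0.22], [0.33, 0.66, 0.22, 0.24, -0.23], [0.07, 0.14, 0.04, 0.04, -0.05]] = y @ [[-1.18,-1.58,0.81,2.63,-0.31], [1.17,2.48,1.04,1.42,-0.99]]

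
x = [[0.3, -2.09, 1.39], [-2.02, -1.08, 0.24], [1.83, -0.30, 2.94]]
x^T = [[0.3,-2.02,1.83],[-2.09,-1.08,-0.30],[1.39,0.24,2.94]]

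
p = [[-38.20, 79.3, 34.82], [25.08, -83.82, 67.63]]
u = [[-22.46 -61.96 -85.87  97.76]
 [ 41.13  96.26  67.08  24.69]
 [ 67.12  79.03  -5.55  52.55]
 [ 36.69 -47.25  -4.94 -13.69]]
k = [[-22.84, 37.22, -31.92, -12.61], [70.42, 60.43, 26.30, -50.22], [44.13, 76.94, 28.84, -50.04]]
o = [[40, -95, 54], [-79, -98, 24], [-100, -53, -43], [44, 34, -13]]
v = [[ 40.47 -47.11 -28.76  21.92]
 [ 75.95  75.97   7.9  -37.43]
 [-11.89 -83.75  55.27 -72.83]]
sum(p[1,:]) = 8.89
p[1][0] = 25.08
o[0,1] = -95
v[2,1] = -83.75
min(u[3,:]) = -47.25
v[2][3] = -72.83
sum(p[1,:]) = 8.89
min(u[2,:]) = -5.55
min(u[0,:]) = -85.87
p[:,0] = [-38.2, 25.08]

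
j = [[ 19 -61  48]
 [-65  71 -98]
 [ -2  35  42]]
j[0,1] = -61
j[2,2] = 42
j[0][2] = 48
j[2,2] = 42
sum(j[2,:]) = 75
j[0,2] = 48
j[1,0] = -65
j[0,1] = -61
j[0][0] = 19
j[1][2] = -98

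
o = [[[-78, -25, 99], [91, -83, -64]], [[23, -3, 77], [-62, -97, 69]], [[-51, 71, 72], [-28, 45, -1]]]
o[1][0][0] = 23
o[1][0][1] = -3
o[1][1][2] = 69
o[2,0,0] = -51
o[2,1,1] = 45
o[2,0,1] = 71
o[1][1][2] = 69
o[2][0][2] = 72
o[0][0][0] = -78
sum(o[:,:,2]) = 252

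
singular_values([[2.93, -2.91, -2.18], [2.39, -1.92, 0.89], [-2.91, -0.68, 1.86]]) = [5.83, 2.73, 1.73]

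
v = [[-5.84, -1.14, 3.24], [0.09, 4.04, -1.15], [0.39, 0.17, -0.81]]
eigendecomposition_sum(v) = [[-5.82, -0.71, 3.43], [0.10, 0.01, -0.06], [0.43, 0.05, -0.25]] + [[-0.02, 0.01, -0.30],[-0.01, 0.0, -0.13],[-0.04, 0.01, -0.53]] + [[0.0, -0.43, 0.1], [-0.0, 4.03, -0.96], [-0.00, 0.11, -0.03]]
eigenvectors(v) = [[-1.00, 0.48, 0.11],[0.02, 0.2, -0.99],[0.07, 0.85, -0.03]]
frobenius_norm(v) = 8.02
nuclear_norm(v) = 11.38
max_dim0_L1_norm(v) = 6.32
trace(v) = -2.61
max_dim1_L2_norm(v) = 6.78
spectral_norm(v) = 7.00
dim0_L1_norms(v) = [6.32, 5.35, 5.2]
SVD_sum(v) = [[-5.39, -2.12, 3.34], [1.55, 0.61, -0.96], [0.62, 0.25, -0.39]] + [[-0.43, 0.99, -0.06], [-1.47, 3.42, -0.20], [-0.02, 0.04, -0.0]] + [[-0.02,-0.01,-0.04], [0.01,0.0,0.02], [-0.21,-0.12,-0.42]]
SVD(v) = [[-0.96,-0.28,0.10], [0.28,-0.96,-0.04], [0.11,-0.01,0.99]] @ diag([7.003195740378923, 3.886785311480939, 0.4901523889511568]) @ [[0.81, 0.32, -0.5], [0.39, -0.92, 0.05], [-0.44, -0.24, -0.86]]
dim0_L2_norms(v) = [5.85, 4.2, 3.53]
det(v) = 13.34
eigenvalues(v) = [-6.06, -0.55, 4.0]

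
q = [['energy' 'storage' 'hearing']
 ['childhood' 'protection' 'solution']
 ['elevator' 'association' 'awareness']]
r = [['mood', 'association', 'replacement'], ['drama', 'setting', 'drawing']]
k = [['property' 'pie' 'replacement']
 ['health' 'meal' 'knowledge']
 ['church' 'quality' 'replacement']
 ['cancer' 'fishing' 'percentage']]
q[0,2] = 'hearing'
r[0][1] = 'association'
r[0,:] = ['mood', 'association', 'replacement']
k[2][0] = 'church'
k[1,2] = 'knowledge'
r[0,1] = 'association'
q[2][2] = 'awareness'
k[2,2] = 'replacement'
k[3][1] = 'fishing'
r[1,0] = 'drama'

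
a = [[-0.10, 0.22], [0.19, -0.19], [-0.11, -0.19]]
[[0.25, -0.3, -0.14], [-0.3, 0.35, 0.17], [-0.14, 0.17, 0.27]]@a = [[-0.07,0.14],[0.08,-0.16],[0.02,-0.11]]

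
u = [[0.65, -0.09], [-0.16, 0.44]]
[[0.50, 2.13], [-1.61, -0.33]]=u@[[0.27, 3.34],[-3.55, 0.47]]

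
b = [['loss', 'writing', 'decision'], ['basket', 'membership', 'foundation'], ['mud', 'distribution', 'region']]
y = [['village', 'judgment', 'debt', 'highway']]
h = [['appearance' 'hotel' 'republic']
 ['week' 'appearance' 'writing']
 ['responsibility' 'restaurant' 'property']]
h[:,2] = ['republic', 'writing', 'property']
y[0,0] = 'village'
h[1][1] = 'appearance'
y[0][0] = 'village'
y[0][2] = 'debt'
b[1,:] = ['basket', 'membership', 'foundation']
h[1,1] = 'appearance'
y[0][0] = 'village'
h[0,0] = 'appearance'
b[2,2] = 'region'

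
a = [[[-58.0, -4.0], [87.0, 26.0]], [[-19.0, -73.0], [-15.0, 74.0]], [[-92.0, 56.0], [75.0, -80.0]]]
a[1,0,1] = -73.0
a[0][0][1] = -4.0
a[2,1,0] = 75.0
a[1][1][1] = 74.0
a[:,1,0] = [87.0, -15.0, 75.0]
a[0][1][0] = 87.0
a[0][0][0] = -58.0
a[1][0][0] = -19.0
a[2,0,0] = -92.0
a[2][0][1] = 56.0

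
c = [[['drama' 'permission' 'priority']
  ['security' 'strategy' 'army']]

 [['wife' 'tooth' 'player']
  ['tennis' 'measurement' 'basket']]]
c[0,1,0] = 'security'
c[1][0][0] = 'wife'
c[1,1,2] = 'basket'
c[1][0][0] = 'wife'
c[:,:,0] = [['drama', 'security'], ['wife', 'tennis']]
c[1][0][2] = 'player'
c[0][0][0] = 'drama'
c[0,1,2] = 'army'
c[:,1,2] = ['army', 'basket']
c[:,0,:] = [['drama', 'permission', 'priority'], ['wife', 'tooth', 'player']]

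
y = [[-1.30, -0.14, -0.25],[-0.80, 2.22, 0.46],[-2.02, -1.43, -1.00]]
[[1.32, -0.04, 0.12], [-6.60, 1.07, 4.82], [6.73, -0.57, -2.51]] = y@[[-0.23, 0.02, -0.42], [-2.50, 0.54, 1.88], [-2.69, -0.24, 0.67]]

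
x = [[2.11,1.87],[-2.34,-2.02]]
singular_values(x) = [4.18, 0.03]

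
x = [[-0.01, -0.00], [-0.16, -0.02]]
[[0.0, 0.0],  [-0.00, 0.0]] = x @[[0.0, -0.0],[0.05, -0.03]]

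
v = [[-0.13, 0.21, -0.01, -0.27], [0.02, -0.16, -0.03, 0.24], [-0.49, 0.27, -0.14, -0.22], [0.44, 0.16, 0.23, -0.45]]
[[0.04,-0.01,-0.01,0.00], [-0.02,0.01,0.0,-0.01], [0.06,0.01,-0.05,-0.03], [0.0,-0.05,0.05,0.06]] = v@[[-0.05, -0.05, 0.03, 0.09], [0.07, -0.06, -0.11, -0.06], [-0.06, -0.05, 0.12, -0.05], [-0.06, 0.01, -0.05, -0.09]]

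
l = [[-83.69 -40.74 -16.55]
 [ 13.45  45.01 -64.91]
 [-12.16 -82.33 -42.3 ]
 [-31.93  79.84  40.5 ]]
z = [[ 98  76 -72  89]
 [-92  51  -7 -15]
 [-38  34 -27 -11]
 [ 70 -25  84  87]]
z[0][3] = 89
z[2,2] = -27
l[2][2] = -42.3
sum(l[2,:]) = -136.79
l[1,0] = 13.45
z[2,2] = -27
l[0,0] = -83.69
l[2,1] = -82.33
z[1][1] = 51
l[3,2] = 40.5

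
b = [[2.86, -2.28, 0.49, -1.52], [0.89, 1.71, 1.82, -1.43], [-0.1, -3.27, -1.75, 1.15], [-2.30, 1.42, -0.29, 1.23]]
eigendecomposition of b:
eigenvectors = [[0.28+0.33j,(0.28-0.33j),0.37+0.00j,(-0.46+0j)],[(0.47+0.18j),(0.47-0.18j),(0.43+0j),(-0.1+0j)],[-0.63+0.00j,(-0.63-0j),(-0.66+0j),-0.32+0.00j],[-0.35-0.20j,(-0.35+0.2j),(-0.49+0j),-0.82+0.00j]]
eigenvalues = [(1.37+1.34j), (1.37-1.34j), (1.32+0j), (-0+0j)]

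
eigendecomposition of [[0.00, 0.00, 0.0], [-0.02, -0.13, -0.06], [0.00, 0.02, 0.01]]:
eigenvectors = [[0.00,0.00,0.22], [-0.42,0.99,-0.44], [0.91,-0.15,0.87]]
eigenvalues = [0.0, -0.12, 0.0]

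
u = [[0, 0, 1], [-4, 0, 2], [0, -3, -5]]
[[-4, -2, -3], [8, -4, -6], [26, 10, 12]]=u @[[-4, 0, 0], [-2, 0, 1], [-4, -2, -3]]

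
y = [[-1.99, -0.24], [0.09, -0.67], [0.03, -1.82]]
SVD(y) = [[-0.82, 0.57], [-0.17, -0.31], [-0.55, -0.76]] @ diag([2.065040783971769, 1.8771272094701685]) @ [[0.78,0.63], [-0.63,0.78]]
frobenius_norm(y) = 2.79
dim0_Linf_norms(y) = [1.99, 1.82]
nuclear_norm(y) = 3.94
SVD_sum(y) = [[-1.31, -1.07], [-0.27, -0.22], [-0.87, -0.71]] + [[-0.68,  0.83], [0.36,  -0.45], [0.9,  -1.11]]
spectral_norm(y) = 2.07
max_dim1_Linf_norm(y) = 1.99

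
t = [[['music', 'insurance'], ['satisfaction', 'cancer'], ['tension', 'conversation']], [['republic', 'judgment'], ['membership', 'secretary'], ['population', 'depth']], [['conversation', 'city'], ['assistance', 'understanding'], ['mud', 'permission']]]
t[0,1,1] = 'cancer'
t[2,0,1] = 'city'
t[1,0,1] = 'judgment'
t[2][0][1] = 'city'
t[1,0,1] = 'judgment'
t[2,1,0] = 'assistance'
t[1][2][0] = 'population'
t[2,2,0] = 'mud'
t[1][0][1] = 'judgment'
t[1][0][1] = 'judgment'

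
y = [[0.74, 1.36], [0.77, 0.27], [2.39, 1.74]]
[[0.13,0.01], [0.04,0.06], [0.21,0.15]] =y@ [[0.03,0.09], [0.08,-0.04]]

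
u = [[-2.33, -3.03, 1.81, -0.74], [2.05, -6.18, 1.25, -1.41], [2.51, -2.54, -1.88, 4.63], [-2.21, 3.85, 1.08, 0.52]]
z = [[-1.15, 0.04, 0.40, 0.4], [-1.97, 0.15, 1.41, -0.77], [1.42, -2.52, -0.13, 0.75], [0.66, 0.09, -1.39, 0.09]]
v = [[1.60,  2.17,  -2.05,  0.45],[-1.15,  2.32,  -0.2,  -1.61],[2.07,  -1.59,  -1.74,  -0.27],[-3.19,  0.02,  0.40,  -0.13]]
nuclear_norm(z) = 7.29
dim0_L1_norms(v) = [8.01, 6.1, 4.39, 2.46]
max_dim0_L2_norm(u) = 8.29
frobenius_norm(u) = 11.10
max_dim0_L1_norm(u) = 15.6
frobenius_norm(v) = 6.42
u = z @ v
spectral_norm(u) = 8.74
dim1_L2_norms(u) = [4.29, 6.78, 6.14, 4.6]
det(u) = -150.10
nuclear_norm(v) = 11.50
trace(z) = -1.04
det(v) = -39.49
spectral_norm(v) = 4.80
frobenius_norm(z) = 4.41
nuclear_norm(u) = 18.76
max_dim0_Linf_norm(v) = 3.19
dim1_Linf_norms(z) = [1.15, 1.97, 2.52, 1.39]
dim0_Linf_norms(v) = [3.19, 2.32, 2.05, 1.61]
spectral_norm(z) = 3.66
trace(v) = 2.05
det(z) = 3.81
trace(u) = -9.87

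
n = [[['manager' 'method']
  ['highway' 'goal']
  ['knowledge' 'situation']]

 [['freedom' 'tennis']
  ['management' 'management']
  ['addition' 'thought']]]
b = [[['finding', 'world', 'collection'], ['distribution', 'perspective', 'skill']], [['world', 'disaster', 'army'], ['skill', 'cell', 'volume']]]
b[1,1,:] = ['skill', 'cell', 'volume']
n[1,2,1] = 'thought'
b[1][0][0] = 'world'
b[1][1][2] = 'volume'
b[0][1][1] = 'perspective'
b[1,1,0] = 'skill'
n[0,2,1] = 'situation'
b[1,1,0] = 'skill'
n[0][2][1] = 'situation'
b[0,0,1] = 'world'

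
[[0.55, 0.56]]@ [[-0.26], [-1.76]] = [[-1.13]]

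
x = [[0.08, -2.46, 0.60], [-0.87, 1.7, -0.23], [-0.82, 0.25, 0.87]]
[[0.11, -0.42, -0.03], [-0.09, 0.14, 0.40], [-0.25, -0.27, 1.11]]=x @ [[-0.05, 0.13, -0.25], [-0.12, 0.12, 0.24], [-0.3, -0.22, 0.97]]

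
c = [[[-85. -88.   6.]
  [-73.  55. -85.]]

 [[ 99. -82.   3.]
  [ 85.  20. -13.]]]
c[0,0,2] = 6.0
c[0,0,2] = 6.0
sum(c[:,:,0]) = 26.0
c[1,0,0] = 99.0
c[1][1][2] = -13.0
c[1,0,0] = 99.0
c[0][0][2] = 6.0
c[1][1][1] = 20.0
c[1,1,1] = 20.0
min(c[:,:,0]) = -85.0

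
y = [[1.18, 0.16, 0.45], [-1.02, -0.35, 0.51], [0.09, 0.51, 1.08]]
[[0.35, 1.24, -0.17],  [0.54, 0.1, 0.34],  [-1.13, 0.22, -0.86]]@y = [[-0.87, -0.46, 0.61], [0.57, 0.22, 0.66], [-1.64, -0.7, -1.33]]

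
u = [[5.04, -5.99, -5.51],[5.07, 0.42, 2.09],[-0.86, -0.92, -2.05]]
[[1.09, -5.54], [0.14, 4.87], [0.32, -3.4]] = u@[[0.14,  0.28], [0.23,  -0.44], [-0.32,  1.74]]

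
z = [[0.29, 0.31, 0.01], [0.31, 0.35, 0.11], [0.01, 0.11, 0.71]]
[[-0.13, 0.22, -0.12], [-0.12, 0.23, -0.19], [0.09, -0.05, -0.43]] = z @ [[-0.61, 0.13, -0.17], [0.16, 0.58, -0.22], [0.11, -0.16, -0.57]]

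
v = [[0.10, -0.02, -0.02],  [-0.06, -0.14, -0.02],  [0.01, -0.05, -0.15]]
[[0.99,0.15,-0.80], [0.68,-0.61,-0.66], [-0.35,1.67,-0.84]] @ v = [[0.08,-0.0,0.10], [0.1,0.10,0.10], [-0.14,-0.18,0.10]]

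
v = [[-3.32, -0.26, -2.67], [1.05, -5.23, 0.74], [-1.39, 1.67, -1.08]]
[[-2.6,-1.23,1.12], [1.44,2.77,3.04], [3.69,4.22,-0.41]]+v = [[-5.92, -1.49, -1.55],  [2.49, -2.46, 3.78],  [2.30, 5.89, -1.49]]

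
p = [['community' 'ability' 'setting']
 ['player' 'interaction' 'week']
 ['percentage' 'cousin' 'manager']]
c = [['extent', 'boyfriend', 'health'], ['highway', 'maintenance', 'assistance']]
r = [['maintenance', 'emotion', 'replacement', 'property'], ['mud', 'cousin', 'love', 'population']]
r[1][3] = 'population'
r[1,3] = 'population'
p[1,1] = 'interaction'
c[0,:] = ['extent', 'boyfriend', 'health']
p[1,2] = 'week'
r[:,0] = ['maintenance', 'mud']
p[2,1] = 'cousin'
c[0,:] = ['extent', 'boyfriend', 'health']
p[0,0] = 'community'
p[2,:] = ['percentage', 'cousin', 'manager']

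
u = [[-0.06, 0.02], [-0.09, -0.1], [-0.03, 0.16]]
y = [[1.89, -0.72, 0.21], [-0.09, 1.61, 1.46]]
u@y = [[-0.12, 0.08, 0.02], [-0.16, -0.1, -0.16], [-0.07, 0.28, 0.23]]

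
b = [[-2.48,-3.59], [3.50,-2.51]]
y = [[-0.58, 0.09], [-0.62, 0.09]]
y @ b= [[1.75, 1.86], [1.85, 2.0]]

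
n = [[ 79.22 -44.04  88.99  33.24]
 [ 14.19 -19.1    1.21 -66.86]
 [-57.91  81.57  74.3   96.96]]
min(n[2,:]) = -57.91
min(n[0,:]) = -44.04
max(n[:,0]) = 79.22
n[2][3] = 96.96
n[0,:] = [79.22, -44.04, 88.99, 33.24]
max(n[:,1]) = 81.57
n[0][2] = 88.99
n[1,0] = 14.19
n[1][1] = -19.1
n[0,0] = 79.22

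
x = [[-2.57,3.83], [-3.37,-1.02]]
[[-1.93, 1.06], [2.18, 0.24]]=x @ [[-0.41, -0.13], [-0.78, 0.19]]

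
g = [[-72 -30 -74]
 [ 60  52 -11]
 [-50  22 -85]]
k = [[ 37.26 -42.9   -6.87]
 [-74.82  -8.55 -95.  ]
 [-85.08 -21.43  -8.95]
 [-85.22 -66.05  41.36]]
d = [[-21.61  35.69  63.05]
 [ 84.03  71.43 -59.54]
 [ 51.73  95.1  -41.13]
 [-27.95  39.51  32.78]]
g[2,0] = -50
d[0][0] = -21.61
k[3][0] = -85.22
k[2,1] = -21.43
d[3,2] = 32.78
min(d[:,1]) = 35.69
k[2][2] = -8.95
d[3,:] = [-27.95, 39.51, 32.78]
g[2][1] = 22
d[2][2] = -41.13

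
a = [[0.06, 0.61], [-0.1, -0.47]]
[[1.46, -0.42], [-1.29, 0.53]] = a @[[3.11, -3.83], [2.08, -0.31]]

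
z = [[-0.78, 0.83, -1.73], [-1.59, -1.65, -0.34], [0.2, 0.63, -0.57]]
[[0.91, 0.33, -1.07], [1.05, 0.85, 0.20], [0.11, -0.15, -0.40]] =z@[[-0.1, -0.61, 0.22], [-0.40, 0.05, -0.4], [-0.67, 0.11, 0.33]]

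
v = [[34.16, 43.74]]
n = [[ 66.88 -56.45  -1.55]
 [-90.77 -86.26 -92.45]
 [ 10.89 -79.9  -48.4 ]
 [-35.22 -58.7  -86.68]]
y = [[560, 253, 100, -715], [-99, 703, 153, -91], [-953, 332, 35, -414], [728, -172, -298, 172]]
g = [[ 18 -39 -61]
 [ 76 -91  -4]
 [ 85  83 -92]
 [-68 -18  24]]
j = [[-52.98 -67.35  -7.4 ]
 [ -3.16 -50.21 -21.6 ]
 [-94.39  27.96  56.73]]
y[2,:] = [-953, 332, 35, -414]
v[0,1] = 43.74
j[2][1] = 27.96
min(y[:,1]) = -172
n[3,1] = -58.7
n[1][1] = -86.26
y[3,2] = -298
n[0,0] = 66.88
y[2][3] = -414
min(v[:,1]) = 43.74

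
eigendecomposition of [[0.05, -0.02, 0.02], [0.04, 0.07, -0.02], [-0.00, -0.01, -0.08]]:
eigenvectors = [[0.21-0.55j, 0.21+0.55j, (-0.12+0j)], [(-0.81+0j), (-0.81-0j), (0.16+0j)], [0.06-0.01j, 0.06+0.01j, 0.98+0.00j]]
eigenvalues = [(0.06+0.03j), (0.06-0.03j), (-0.08+0j)]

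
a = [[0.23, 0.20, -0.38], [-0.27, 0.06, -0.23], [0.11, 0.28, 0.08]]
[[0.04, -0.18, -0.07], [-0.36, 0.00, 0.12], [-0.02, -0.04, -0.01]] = a @ [[1.02,-0.25,-0.41], [-0.52,-0.12,0.13], [0.23,0.25,0.01]]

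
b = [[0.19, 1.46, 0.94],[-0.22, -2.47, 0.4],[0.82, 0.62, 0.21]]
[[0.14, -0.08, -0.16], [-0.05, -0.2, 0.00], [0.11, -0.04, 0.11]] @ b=[[-0.09, 0.30, 0.07], [0.03, 0.42, -0.13], [0.12, 0.33, 0.11]]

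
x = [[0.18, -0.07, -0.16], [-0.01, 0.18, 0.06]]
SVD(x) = [[-0.86, 0.51], [0.51, 0.86]] @ diag([0.27746612709039015, 0.1483662640813587]) @ [[-0.58, 0.55, 0.61], [0.56, 0.81, -0.2]]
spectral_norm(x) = 0.28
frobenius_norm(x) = 0.31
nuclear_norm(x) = 0.43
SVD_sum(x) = [[0.14,  -0.13,  -0.15], [-0.08,  0.08,  0.09]] + [[0.04, 0.06, -0.01], [0.07, 0.1, -0.03]]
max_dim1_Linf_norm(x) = 0.18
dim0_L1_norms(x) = [0.19, 0.25, 0.22]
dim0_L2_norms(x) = [0.18, 0.19, 0.17]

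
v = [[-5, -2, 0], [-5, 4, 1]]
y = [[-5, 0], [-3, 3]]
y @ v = [[25, 10, 0], [0, 18, 3]]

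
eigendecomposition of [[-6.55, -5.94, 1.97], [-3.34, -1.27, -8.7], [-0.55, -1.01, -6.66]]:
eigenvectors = [[0.59,-0.77,-0.87], [-0.81,-0.57,0.22], [0.06,-0.28,0.45]]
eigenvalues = [1.79, -10.18, -6.09]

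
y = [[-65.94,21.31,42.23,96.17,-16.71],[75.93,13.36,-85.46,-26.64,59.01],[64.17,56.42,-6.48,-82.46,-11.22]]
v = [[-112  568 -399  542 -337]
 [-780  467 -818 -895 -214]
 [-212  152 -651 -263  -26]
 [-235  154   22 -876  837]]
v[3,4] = 837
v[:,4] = [-337, -214, -26, 837]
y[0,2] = 42.23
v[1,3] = -895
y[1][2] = -85.46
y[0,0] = -65.94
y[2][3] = -82.46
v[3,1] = 154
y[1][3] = -26.64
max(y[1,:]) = 75.93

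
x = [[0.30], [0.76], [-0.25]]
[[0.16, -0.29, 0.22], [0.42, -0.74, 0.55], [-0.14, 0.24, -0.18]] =x @ [[0.55, -0.97, 0.72]]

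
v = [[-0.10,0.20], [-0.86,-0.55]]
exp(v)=[[0.84, 0.14], [-0.61, 0.52]]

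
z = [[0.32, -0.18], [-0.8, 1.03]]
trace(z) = 1.35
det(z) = 0.19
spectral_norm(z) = 1.35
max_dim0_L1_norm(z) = 1.21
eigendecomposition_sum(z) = [[0.13, 0.03], [0.12, 0.02]] + [[0.19, -0.21], [-0.92, 1.01]]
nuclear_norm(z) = 1.49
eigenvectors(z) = [[-0.74, 0.20], [-0.67, -0.98]]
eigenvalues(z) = [0.16, 1.19]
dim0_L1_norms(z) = [1.12, 1.21]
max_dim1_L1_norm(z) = 1.83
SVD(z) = [[-0.25, 0.97], [0.97, 0.25]] @ diag([1.3478645719900435, 0.13769929402178174]) @ [[-0.63,0.77], [0.77,0.63]]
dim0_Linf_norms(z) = [0.8, 1.03]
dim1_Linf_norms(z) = [0.32, 1.03]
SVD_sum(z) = [[0.22, -0.26], [-0.83, 1.01]] + [[0.1, 0.08], [0.03, 0.02]]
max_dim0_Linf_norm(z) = 1.03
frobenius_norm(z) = 1.35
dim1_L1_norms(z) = [0.5, 1.83]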